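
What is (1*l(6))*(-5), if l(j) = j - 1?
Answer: -25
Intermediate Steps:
l(j) = -1 + j
(1*l(6))*(-5) = (1*(-1 + 6))*(-5) = (1*5)*(-5) = 5*(-5) = -25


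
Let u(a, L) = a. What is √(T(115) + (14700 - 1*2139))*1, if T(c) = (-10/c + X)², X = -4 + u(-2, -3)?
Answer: √6664369/23 ≈ 112.24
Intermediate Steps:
X = -6 (X = -4 - 2 = -6)
T(c) = (-6 - 10/c)² (T(c) = (-10/c - 6)² = (-6 - 10/c)²)
√(T(115) + (14700 - 1*2139))*1 = √(4*(5 + 3*115)²/115² + (14700 - 1*2139))*1 = √(4*(1/13225)*(5 + 345)² + (14700 - 2139))*1 = √(4*(1/13225)*350² + 12561)*1 = √(4*(1/13225)*122500 + 12561)*1 = √(19600/529 + 12561)*1 = √(6664369/529)*1 = (√6664369/23)*1 = √6664369/23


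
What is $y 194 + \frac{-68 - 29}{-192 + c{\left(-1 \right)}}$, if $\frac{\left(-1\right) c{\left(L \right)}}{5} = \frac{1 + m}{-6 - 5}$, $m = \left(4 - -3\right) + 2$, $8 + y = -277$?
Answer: $- \frac{114006913}{2062} \approx -55290.0$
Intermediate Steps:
$y = -285$ ($y = -8 - 277 = -285$)
$m = 9$ ($m = \left(4 + \left(-1 + 4\right)\right) + 2 = \left(4 + 3\right) + 2 = 7 + 2 = 9$)
$c{\left(L \right)} = \frac{50}{11}$ ($c{\left(L \right)} = - 5 \frac{1 + 9}{-6 - 5} = - 5 \frac{10}{-11} = - 5 \cdot 10 \left(- \frac{1}{11}\right) = \left(-5\right) \left(- \frac{10}{11}\right) = \frac{50}{11}$)
$y 194 + \frac{-68 - 29}{-192 + c{\left(-1 \right)}} = \left(-285\right) 194 + \frac{-68 - 29}{-192 + \frac{50}{11}} = -55290 - \frac{97}{- \frac{2062}{11}} = -55290 - - \frac{1067}{2062} = -55290 + \frac{1067}{2062} = - \frac{114006913}{2062}$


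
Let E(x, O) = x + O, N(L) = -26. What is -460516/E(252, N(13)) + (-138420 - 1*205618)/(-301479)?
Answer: -69379075288/34067127 ≈ -2036.5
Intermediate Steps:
E(x, O) = O + x
-460516/E(252, N(13)) + (-138420 - 1*205618)/(-301479) = -460516/(-26 + 252) + (-138420 - 1*205618)/(-301479) = -460516/226 + (-138420 - 205618)*(-1/301479) = -460516*1/226 - 344038*(-1/301479) = -230258/113 + 344038/301479 = -69379075288/34067127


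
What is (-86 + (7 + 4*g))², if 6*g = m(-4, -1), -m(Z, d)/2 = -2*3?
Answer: 5041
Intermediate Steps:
m(Z, d) = 12 (m(Z, d) = -(-4)*3 = -2*(-6) = 12)
g = 2 (g = (⅙)*12 = 2)
(-86 + (7 + 4*g))² = (-86 + (7 + 4*2))² = (-86 + (7 + 8))² = (-86 + 15)² = (-71)² = 5041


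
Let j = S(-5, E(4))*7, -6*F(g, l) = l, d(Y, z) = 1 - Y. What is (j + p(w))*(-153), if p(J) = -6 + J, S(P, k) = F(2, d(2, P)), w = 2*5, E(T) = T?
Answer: -1581/2 ≈ -790.50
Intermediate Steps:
F(g, l) = -l/6
w = 10
S(P, k) = ⅙ (S(P, k) = -(1 - 1*2)/6 = -(1 - 2)/6 = -⅙*(-1) = ⅙)
j = 7/6 (j = (⅙)*7 = 7/6 ≈ 1.1667)
(j + p(w))*(-153) = (7/6 + (-6 + 10))*(-153) = (7/6 + 4)*(-153) = (31/6)*(-153) = -1581/2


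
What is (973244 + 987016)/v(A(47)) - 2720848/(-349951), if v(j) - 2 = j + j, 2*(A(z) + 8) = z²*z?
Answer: 322814485764/12109354453 ≈ 26.658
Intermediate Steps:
A(z) = -8 + z³/2 (A(z) = -8 + (z²*z)/2 = -8 + z³/2)
v(j) = 2 + 2*j (v(j) = 2 + (j + j) = 2 + 2*j)
(973244 + 987016)/v(A(47)) - 2720848/(-349951) = (973244 + 987016)/(2 + 2*(-8 + (½)*47³)) - 2720848/(-349951) = 1960260/(2 + 2*(-8 + (½)*103823)) - 2720848*(-1/349951) = 1960260/(2 + 2*(-8 + 103823/2)) + 2720848/349951 = 1960260/(2 + 2*(103807/2)) + 2720848/349951 = 1960260/(2 + 103807) + 2720848/349951 = 1960260/103809 + 2720848/349951 = 1960260*(1/103809) + 2720848/349951 = 653420/34603 + 2720848/349951 = 322814485764/12109354453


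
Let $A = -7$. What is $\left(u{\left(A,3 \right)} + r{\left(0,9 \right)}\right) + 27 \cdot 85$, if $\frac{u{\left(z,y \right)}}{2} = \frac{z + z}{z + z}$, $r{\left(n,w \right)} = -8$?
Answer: $2289$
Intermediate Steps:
$u{\left(z,y \right)} = 2$ ($u{\left(z,y \right)} = 2 \frac{z + z}{z + z} = 2 \frac{2 z}{2 z} = 2 \cdot 2 z \frac{1}{2 z} = 2 \cdot 1 = 2$)
$\left(u{\left(A,3 \right)} + r{\left(0,9 \right)}\right) + 27 \cdot 85 = \left(2 - 8\right) + 27 \cdot 85 = -6 + 2295 = 2289$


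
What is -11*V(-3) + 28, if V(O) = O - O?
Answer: 28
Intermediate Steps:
V(O) = 0
-11*V(-3) + 28 = -11*0 + 28 = 0 + 28 = 28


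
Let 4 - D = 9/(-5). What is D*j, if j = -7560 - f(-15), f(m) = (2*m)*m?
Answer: -46458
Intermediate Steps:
f(m) = 2*m²
j = -8010 (j = -7560 - 2*(-15)² = -7560 - 2*225 = -7560 - 1*450 = -7560 - 450 = -8010)
D = 29/5 (D = 4 - 9/(-5) = 4 - (-1)*9/5 = 4 - 1*(-9/5) = 4 + 9/5 = 29/5 ≈ 5.8000)
D*j = (29/5)*(-8010) = -46458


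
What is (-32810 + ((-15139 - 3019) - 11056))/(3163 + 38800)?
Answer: -62024/41963 ≈ -1.4781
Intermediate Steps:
(-32810 + ((-15139 - 3019) - 11056))/(3163 + 38800) = (-32810 + (-18158 - 11056))/41963 = (-32810 - 29214)*(1/41963) = -62024*1/41963 = -62024/41963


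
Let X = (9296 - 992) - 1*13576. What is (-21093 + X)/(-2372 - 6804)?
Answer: 26365/9176 ≈ 2.8733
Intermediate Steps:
X = -5272 (X = 8304 - 13576 = -5272)
(-21093 + X)/(-2372 - 6804) = (-21093 - 5272)/(-2372 - 6804) = -26365/(-9176) = -26365*(-1/9176) = 26365/9176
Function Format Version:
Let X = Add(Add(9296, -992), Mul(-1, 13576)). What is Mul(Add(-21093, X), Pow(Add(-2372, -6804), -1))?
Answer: Rational(26365, 9176) ≈ 2.8733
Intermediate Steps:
X = -5272 (X = Add(8304, -13576) = -5272)
Mul(Add(-21093, X), Pow(Add(-2372, -6804), -1)) = Mul(Add(-21093, -5272), Pow(Add(-2372, -6804), -1)) = Mul(-26365, Pow(-9176, -1)) = Mul(-26365, Rational(-1, 9176)) = Rational(26365, 9176)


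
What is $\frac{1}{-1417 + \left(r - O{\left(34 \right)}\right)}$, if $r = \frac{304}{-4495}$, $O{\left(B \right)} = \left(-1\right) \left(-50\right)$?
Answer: $- \frac{4495}{6594469} \approx -0.00068163$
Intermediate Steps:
$O{\left(B \right)} = 50$
$r = - \frac{304}{4495}$ ($r = 304 \left(- \frac{1}{4495}\right) = - \frac{304}{4495} \approx -0.067631$)
$\frac{1}{-1417 + \left(r - O{\left(34 \right)}\right)} = \frac{1}{-1417 - \frac{225054}{4495}} = \frac{1}{- \frac{6594469}{4495}} = - \frac{4495}{6594469}$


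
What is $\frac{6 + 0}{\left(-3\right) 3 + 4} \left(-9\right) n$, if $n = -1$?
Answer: $- \frac{54}{5} \approx -10.8$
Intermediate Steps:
$\frac{6 + 0}{\left(-3\right) 3 + 4} \left(-9\right) n = \frac{6 + 0}{\left(-3\right) 3 + 4} \left(-9\right) \left(-1\right) = \frac{6}{-9 + 4} \left(-9\right) \left(-1\right) = \frac{6}{-5} \left(-9\right) \left(-1\right) = 6 \left(- \frac{1}{5}\right) \left(-9\right) \left(-1\right) = \left(- \frac{6}{5}\right) \left(-9\right) \left(-1\right) = \frac{54}{5} \left(-1\right) = - \frac{54}{5}$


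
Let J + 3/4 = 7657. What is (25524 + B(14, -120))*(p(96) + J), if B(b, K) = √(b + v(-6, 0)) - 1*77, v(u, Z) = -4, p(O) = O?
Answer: 789086023/4 + 31009*√10/4 ≈ 1.9730e+8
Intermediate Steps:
J = 30625/4 (J = -¾ + 7657 = 30625/4 ≈ 7656.3)
B(b, K) = -77 + √(-4 + b) (B(b, K) = √(b - 4) - 1*77 = √(-4 + b) - 77 = -77 + √(-4 + b))
(25524 + B(14, -120))*(p(96) + J) = (25524 + (-77 + √(-4 + 14)))*(96 + 30625/4) = (25524 + (-77 + √10))*(31009/4) = (25447 + √10)*(31009/4) = 789086023/4 + 31009*√10/4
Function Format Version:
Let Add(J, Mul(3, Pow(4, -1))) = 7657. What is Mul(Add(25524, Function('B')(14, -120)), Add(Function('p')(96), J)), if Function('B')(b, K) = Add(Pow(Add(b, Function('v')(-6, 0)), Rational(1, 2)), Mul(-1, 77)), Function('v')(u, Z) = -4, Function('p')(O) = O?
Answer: Add(Rational(789086023, 4), Mul(Rational(31009, 4), Pow(10, Rational(1, 2)))) ≈ 1.9730e+8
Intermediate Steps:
J = Rational(30625, 4) (J = Add(Rational(-3, 4), 7657) = Rational(30625, 4) ≈ 7656.3)
Function('B')(b, K) = Add(-77, Pow(Add(-4, b), Rational(1, 2))) (Function('B')(b, K) = Add(Pow(Add(b, -4), Rational(1, 2)), Mul(-1, 77)) = Add(Pow(Add(-4, b), Rational(1, 2)), -77) = Add(-77, Pow(Add(-4, b), Rational(1, 2))))
Mul(Add(25524, Function('B')(14, -120)), Add(Function('p')(96), J)) = Mul(Add(25524, Add(-77, Pow(Add(-4, 14), Rational(1, 2)))), Add(96, Rational(30625, 4))) = Mul(Add(25524, Add(-77, Pow(10, Rational(1, 2)))), Rational(31009, 4)) = Mul(Add(25447, Pow(10, Rational(1, 2))), Rational(31009, 4)) = Add(Rational(789086023, 4), Mul(Rational(31009, 4), Pow(10, Rational(1, 2))))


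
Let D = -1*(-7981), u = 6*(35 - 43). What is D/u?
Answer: -7981/48 ≈ -166.27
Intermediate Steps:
u = -48 (u = 6*(-8) = -48)
D = 7981
D/u = 7981/(-48) = 7981*(-1/48) = -7981/48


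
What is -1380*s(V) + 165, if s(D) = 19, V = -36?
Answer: -26055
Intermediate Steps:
-1380*s(V) + 165 = -1380*19 + 165 = -26220 + 165 = -26055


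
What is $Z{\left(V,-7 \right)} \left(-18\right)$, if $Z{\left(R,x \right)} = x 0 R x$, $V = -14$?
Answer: $0$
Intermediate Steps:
$Z{\left(R,x \right)} = 0$ ($Z{\left(R,x \right)} = 0 R x = 0$)
$Z{\left(V,-7 \right)} \left(-18\right) = 0 \left(-18\right) = 0$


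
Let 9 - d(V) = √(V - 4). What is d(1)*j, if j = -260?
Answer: -2340 + 260*I*√3 ≈ -2340.0 + 450.33*I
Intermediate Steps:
d(V) = 9 - √(-4 + V) (d(V) = 9 - √(V - 4) = 9 - √(-4 + V))
d(1)*j = (9 - √(-4 + 1))*(-260) = (9 - √(-3))*(-260) = (9 - I*√3)*(-260) = -2340 + 260*I*√3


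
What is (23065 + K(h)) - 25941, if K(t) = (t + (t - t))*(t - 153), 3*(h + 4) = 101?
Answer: -58814/9 ≈ -6534.9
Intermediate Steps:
h = 89/3 (h = -4 + (⅓)*101 = -4 + 101/3 = 89/3 ≈ 29.667)
K(t) = t*(-153 + t) (K(t) = (t + 0)*(-153 + t) = t*(-153 + t))
(23065 + K(h)) - 25941 = (23065 + 89*(-153 + 89/3)/3) - 25941 = (23065 + (89/3)*(-370/3)) - 25941 = (23065 - 32930/9) - 25941 = 174655/9 - 25941 = -58814/9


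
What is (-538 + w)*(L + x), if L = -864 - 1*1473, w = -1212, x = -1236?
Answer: 6252750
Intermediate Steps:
L = -2337 (L = -864 - 1473 = -2337)
(-538 + w)*(L + x) = (-538 - 1212)*(-2337 - 1236) = -1750*(-3573) = 6252750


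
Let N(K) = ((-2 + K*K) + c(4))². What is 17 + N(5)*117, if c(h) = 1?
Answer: 67409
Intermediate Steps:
N(K) = (-1 + K²)² (N(K) = ((-2 + K*K) + 1)² = ((-2 + K²) + 1)² = (-1 + K²)²)
17 + N(5)*117 = 17 + (-1 + 5²)²*117 = 17 + (-1 + 25)²*117 = 17 + 24²*117 = 17 + 576*117 = 17 + 67392 = 67409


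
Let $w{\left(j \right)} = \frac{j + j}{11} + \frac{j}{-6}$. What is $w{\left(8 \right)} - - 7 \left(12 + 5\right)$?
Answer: $\frac{3931}{33} \approx 119.12$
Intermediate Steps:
$w{\left(j \right)} = \frac{j}{66}$ ($w{\left(j \right)} = 2 j \frac{1}{11} + j \left(- \frac{1}{6}\right) = \frac{2 j}{11} - \frac{j}{6} = \frac{j}{66}$)
$w{\left(8 \right)} - - 7 \left(12 + 5\right) = \frac{1}{66} \cdot 8 - - 7 \left(12 + 5\right) = \frac{4}{33} - \left(-7\right) 17 = \frac{4}{33} - -119 = \frac{4}{33} + 119 = \frac{3931}{33}$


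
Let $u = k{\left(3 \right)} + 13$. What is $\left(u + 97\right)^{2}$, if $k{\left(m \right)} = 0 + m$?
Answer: $12769$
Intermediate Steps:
$k{\left(m \right)} = m$
$u = 16$ ($u = 3 + 13 = 16$)
$\left(u + 97\right)^{2} = \left(16 + 97\right)^{2} = 113^{2} = 12769$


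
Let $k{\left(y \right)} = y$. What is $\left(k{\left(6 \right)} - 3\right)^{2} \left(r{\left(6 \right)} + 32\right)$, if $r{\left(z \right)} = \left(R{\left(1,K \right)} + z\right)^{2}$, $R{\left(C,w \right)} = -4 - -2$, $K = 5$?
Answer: $432$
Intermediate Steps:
$R{\left(C,w \right)} = -2$ ($R{\left(C,w \right)} = -4 + 2 = -2$)
$r{\left(z \right)} = \left(-2 + z\right)^{2}$
$\left(k{\left(6 \right)} - 3\right)^{2} \left(r{\left(6 \right)} + 32\right) = \left(6 - 3\right)^{2} \left(\left(-2 + 6\right)^{2} + 32\right) = 3^{2} \left(4^{2} + 32\right) = 9 \left(16 + 32\right) = 9 \cdot 48 = 432$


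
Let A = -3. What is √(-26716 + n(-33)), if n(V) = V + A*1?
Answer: 8*I*√418 ≈ 163.56*I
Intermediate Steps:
n(V) = -3 + V (n(V) = V - 3*1 = V - 3 = -3 + V)
√(-26716 + n(-33)) = √(-26716 + (-3 - 33)) = √(-26716 - 36) = √(-26752) = 8*I*√418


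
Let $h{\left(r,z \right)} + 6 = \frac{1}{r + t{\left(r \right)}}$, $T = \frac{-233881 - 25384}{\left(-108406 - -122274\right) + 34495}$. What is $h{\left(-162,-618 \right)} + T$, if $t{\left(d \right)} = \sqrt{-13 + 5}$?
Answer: $- \frac{7215906221}{634812738} - \frac{i \sqrt{2}}{13126} \approx -11.367 - 0.00010774 i$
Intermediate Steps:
$t{\left(d \right)} = 2 i \sqrt{2}$ ($t{\left(d \right)} = \sqrt{-8} = 2 i \sqrt{2}$)
$T = - \frac{259265}{48363}$ ($T = - \frac{259265}{\left(-108406 + 122274\right) + 34495} = - \frac{259265}{13868 + 34495} = - \frac{259265}{48363} \approx -5.3608$)
$h{\left(r,z \right)} = -6 + \frac{1}{r + 2 i \sqrt{2}}$
$h{\left(-162,-618 \right)} + T = \frac{1 - -972 - 12 i \sqrt{2}}{-162 + 2 i \sqrt{2}} - \frac{259265}{48363} = \frac{1 + 972 - 12 i \sqrt{2}}{-162 + 2 i \sqrt{2}} - \frac{259265}{48363} = \frac{973 - 12 i \sqrt{2}}{-162 + 2 i \sqrt{2}} - \frac{259265}{48363} = - \frac{259265}{48363} + \frac{973 - 12 i \sqrt{2}}{-162 + 2 i \sqrt{2}}$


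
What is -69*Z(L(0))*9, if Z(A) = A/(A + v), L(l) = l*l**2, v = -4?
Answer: 0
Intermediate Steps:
L(l) = l**3
Z(A) = A/(-4 + A) (Z(A) = A/(A - 4) = A/(-4 + A))
-69*Z(L(0))*9 = -69*0**3/(-4 + 0**3)*9 = -0/(-4 + 0)*9 = -0/(-4)*9 = -0*(-1)/4*9 = -69*0*9 = 0*9 = 0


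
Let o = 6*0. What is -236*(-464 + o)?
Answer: 109504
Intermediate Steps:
o = 0
-236*(-464 + o) = -236*(-464 + 0) = -236*(-464) = 109504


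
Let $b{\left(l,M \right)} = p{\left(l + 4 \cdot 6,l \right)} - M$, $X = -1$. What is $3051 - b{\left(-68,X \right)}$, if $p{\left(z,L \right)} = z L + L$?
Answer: $126$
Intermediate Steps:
$p{\left(z,L \right)} = L + L z$ ($p{\left(z,L \right)} = L z + L = L + L z$)
$b{\left(l,M \right)} = - M + l \left(25 + l\right)$ ($b{\left(l,M \right)} = l \left(1 + \left(l + 4 \cdot 6\right)\right) - M = l \left(1 + \left(l + 24\right)\right) - M = l \left(1 + \left(24 + l\right)\right) - M = l \left(25 + l\right) - M = - M + l \left(25 + l\right)$)
$3051 - b{\left(-68,X \right)} = 3051 - \left(\left(-1\right) \left(-1\right) - 68 \left(25 - 68\right)\right) = 3051 - \left(1 - -2924\right) = 3051 - \left(1 + 2924\right) = 3051 - 2925 = 126$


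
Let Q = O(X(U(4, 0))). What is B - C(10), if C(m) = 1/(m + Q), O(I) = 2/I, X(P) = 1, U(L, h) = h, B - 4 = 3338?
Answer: 40103/12 ≈ 3341.9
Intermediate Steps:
B = 3342 (B = 4 + 3338 = 3342)
Q = 2 (Q = 2/1 = 2*1 = 2)
C(m) = 1/(2 + m) (C(m) = 1/(m + 2) = 1/(2 + m))
B - C(10) = 3342 - 1/(2 + 10) = 3342 - 1/12 = 40103/12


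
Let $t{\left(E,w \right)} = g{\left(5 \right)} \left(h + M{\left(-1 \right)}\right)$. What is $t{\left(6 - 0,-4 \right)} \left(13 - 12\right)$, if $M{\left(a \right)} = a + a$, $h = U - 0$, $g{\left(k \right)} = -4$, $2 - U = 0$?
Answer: $0$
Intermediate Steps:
$U = 2$ ($U = 2 - 0 = 2 + 0 = 2$)
$h = 2$ ($h = 2 - 0 = 2 + 0 = 2$)
$M{\left(a \right)} = 2 a$
$t{\left(E,w \right)} = 0$ ($t{\left(E,w \right)} = - 4 \left(2 + 2 \left(-1\right)\right) = - 4 \left(2 - 2\right) = \left(-4\right) 0 = 0$)
$t{\left(6 - 0,-4 \right)} \left(13 - 12\right) = 0 \left(13 - 12\right) = 0 \cdot 1 = 0$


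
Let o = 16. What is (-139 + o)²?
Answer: 15129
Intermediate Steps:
(-139 + o)² = (-139 + 16)² = (-123)² = 15129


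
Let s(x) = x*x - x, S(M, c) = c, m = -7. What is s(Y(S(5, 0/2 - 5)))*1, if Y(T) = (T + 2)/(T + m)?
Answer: -3/16 ≈ -0.18750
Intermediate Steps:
Y(T) = (2 + T)/(-7 + T) (Y(T) = (T + 2)/(T - 7) = (2 + T)/(-7 + T))
s(x) = x² - x
s(Y(S(5, 0/2 - 5)))*1 = (((2 + (0/2 - 5))/(-7 + (0/2 - 5)))*(-1 + (2 + (0/2 - 5))/(-7 + (0/2 - 5))))*1 = (((2 + (0*(½) - 5))/(-7 + (0*(½) - 5)))*(-1 + (2 + (0*(½) - 5))/(-7 + (0*(½) - 5))))*1 = (((2 + (0 - 5))/(-7 + (0 - 5)))*(-1 + (2 + (0 - 5))/(-7 + (0 - 5))))*1 = (((2 - 5)/(-7 - 5))*(-1 + (2 - 5)/(-7 - 5)))*1 = ((-3/(-12))*(-1 - 3/(-12)))*1 = ((-1/12*(-3))*(-1 - 1/12*(-3)))*1 = ((-1 + ¼)/4)*1 = ((¼)*(-¾))*1 = -3/16*1 = -3/16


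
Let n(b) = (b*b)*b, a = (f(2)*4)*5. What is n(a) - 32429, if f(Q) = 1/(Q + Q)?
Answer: -32304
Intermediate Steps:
f(Q) = 1/(2*Q)
a = 5 (a = (((½)/2)*4)*5 = (((½)*(½))*4)*5 = ((¼)*4)*5 = 1*5 = 5)
n(b) = b³ (n(b) = b²*b = b³)
n(a) - 32429 = 5³ - 32429 = 125 - 32429 = -32304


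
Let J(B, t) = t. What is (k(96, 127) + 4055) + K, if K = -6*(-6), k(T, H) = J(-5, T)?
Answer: 4187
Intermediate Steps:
k(T, H) = T
K = 36
(k(96, 127) + 4055) + K = (96 + 4055) + 36 = 4151 + 36 = 4187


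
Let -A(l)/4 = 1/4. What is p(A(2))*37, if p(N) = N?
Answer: -37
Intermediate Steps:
A(l) = -1 (A(l) = -4/4 = -4*1/4 = -1)
p(A(2))*37 = -1*37 = -37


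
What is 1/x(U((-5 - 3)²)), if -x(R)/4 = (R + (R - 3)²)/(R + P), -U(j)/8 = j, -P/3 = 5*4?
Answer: 143/264713 ≈ 0.00054021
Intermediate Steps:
P = -60 (P = -15*4 = -3*20 = -60)
U(j) = -8*j
x(R) = -4*(R + (-3 + R)²)/(-60 + R) (x(R) = -4*(R + (R - 3)²)/(R - 60) = -4*(R + (-3 + R)²)/(-60 + R))
1/x(U((-5 - 3)²)) = 1/(4*(-9 - (-8*(-5 - 3)²)² + 5*(-8*(-5 - 3)²))/(-60 - 8*(-5 - 3)²)) = 1/(4*(-9 - (-8*(-8)²)² + 5*(-8*(-8)²))/(-60 - 8*(-8)²)) = 1/(4*(-9 - (-8*64)² + 5*(-8*64))/(-60 - 8*64)) = 1/(4*(-9 - 1*(-512)² + 5*(-512))/(-60 - 512)) = 1/(4*(-9 - 1*262144 - 2560)/(-572)) = 1/(4*(-1/572)*(-9 - 262144 - 2560)) = 1/(4*(-1/572)*(-264713)) = 1/(264713/143) = 143/264713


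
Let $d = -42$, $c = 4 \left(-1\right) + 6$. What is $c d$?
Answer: $-84$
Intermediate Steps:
$c = 2$ ($c = -4 + 6 = 2$)
$c d = 2 \left(-42\right) = -84$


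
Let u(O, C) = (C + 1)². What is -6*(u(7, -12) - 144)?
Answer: 138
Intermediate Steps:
u(O, C) = (1 + C)²
-6*(u(7, -12) - 144) = -6*((1 - 12)² - 144) = -6*((-11)² - 144) = -6*(121 - 144) = -6*(-23) = 138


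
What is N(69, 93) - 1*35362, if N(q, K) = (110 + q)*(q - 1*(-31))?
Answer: -17462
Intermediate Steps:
N(q, K) = (31 + q)*(110 + q) (N(q, K) = (110 + q)*(q + 31) = (110 + q)*(31 + q) = (31 + q)*(110 + q))
N(69, 93) - 1*35362 = (3410 + 69² + 141*69) - 1*35362 = (3410 + 4761 + 9729) - 35362 = 17900 - 35362 = -17462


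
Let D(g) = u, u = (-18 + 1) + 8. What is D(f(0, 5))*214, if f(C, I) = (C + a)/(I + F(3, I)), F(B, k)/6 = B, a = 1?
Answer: -1926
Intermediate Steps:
F(B, k) = 6*B
f(C, I) = (1 + C)/(18 + I) (f(C, I) = (C + 1)/(I + 6*3) = (1 + C)/(I + 18) = (1 + C)/(18 + I))
u = -9 (u = -17 + 8 = -9)
D(g) = -9
D(f(0, 5))*214 = -9*214 = -1926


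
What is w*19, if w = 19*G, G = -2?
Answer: -722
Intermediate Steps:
w = -38 (w = 19*(-2) = -38)
w*19 = -38*19 = -722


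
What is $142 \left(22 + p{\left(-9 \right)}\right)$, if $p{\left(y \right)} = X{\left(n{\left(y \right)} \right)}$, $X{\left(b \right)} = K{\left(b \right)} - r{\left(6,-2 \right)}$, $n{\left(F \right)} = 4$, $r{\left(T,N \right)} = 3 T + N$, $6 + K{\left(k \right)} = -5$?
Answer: $-710$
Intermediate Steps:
$K{\left(k \right)} = -11$ ($K{\left(k \right)} = -6 - 5 = -11$)
$r{\left(T,N \right)} = N + 3 T$
$X{\left(b \right)} = -27$ ($X{\left(b \right)} = -11 - \left(-2 + 3 \cdot 6\right) = -11 - \left(-2 + 18\right) = -11 - 16 = -27$)
$p{\left(y \right)} = -27$
$142 \left(22 + p{\left(-9 \right)}\right) = 142 \left(22 - 27\right) = 142 \left(-5\right) = -710$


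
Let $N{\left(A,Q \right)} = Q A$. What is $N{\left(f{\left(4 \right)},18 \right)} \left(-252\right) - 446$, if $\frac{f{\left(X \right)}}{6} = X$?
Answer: $-109310$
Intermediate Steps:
$f{\left(X \right)} = 6 X$
$N{\left(A,Q \right)} = A Q$
$N{\left(f{\left(4 \right)},18 \right)} \left(-252\right) - 446 = 6 \cdot 4 \cdot 18 \left(-252\right) - 446 = 24 \cdot 18 \left(-252\right) - 446 = 432 \left(-252\right) - 446 = -108864 - 446 = -109310$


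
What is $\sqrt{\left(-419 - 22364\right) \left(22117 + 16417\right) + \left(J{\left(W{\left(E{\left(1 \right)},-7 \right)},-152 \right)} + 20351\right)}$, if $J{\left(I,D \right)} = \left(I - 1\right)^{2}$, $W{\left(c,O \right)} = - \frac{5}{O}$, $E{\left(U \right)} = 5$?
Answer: $\frac{5 i \sqrt{1720683551}}{7} \approx 29629.0 i$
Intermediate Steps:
$J{\left(I,D \right)} = \left(-1 + I\right)^{2}$
$\sqrt{\left(-419 - 22364\right) \left(22117 + 16417\right) + \left(J{\left(W{\left(E{\left(1 \right)},-7 \right)},-152 \right)} + 20351\right)} = \sqrt{\left(-419 - 22364\right) \left(22117 + 16417\right) + \left(\left(-1 - \frac{5}{-7}\right)^{2} + 20351\right)} = \sqrt{\left(-22783\right) 38534 + \left(\left(-1 - - \frac{5}{7}\right)^{2} + 20351\right)} = \sqrt{-877920122 + \left(\left(-1 + \frac{5}{7}\right)^{2} + 20351\right)} = \sqrt{-877920122 + \left(\left(- \frac{2}{7}\right)^{2} + 20351\right)} = \sqrt{-877920122 + \left(\frac{4}{49} + 20351\right)} = \sqrt{-877920122 + \frac{997203}{49}} = \sqrt{- \frac{43017088775}{49}} = \frac{5 i \sqrt{1720683551}}{7}$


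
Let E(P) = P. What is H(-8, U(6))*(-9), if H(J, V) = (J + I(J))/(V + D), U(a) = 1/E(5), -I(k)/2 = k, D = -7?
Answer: 180/17 ≈ 10.588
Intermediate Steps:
I(k) = -2*k
U(a) = ⅕ (U(a) = 1/5 = ⅕)
H(J, V) = -J/(-7 + V) (H(J, V) = (J - 2*J)/(V - 7) = (-J)/(-7 + V) = -J/(-7 + V))
H(-8, U(6))*(-9) = -1*(-8)/(-7 + ⅕)*(-9) = -1*(-8)/(-34/5)*(-9) = -1*(-8)*(-5/34)*(-9) = -20/17*(-9) = 180/17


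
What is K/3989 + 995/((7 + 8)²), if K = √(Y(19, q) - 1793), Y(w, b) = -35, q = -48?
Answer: 199/45 + 2*I*√457/3989 ≈ 4.4222 + 0.010718*I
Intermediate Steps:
K = 2*I*√457 (K = √(-35 - 1793) = √(-1828) = 2*I*√457 ≈ 42.755*I)
K/3989 + 995/((7 + 8)²) = (2*I*√457)/3989 + 995/((7 + 8)²) = (2*I*√457)*(1/3989) + 995/(15²) = 2*I*√457/3989 + 995/225 = 2*I*√457/3989 + 995*(1/225) = 2*I*√457/3989 + 199/45 = 199/45 + 2*I*√457/3989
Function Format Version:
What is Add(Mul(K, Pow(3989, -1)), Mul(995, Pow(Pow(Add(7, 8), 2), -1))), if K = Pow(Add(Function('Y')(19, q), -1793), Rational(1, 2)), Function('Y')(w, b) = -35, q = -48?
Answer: Add(Rational(199, 45), Mul(Rational(2, 3989), I, Pow(457, Rational(1, 2)))) ≈ Add(4.4222, Mul(0.010718, I))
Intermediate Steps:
K = Mul(2, I, Pow(457, Rational(1, 2))) (K = Pow(Add(-35, -1793), Rational(1, 2)) = Pow(-1828, Rational(1, 2)) = Mul(2, I, Pow(457, Rational(1, 2))) ≈ Mul(42.755, I))
Add(Mul(K, Pow(3989, -1)), Mul(995, Pow(Pow(Add(7, 8), 2), -1))) = Add(Mul(Mul(2, I, Pow(457, Rational(1, 2))), Pow(3989, -1)), Mul(995, Pow(Pow(Add(7, 8), 2), -1))) = Add(Mul(Mul(2, I, Pow(457, Rational(1, 2))), Rational(1, 3989)), Mul(995, Pow(Pow(15, 2), -1))) = Add(Mul(Rational(2, 3989), I, Pow(457, Rational(1, 2))), Mul(995, Pow(225, -1))) = Add(Mul(Rational(2, 3989), I, Pow(457, Rational(1, 2))), Mul(995, Rational(1, 225))) = Add(Mul(Rational(2, 3989), I, Pow(457, Rational(1, 2))), Rational(199, 45)) = Add(Rational(199, 45), Mul(Rational(2, 3989), I, Pow(457, Rational(1, 2))))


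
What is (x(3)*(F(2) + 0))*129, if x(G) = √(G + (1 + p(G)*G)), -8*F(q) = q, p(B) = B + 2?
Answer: -129*√19/4 ≈ -140.57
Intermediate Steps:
p(B) = 2 + B
F(q) = -q/8
x(G) = √(1 + G + G*(2 + G)) (x(G) = √(G + (1 + (2 + G)*G)) = √(G + (1 + G*(2 + G))) = √(1 + G + G*(2 + G)))
(x(3)*(F(2) + 0))*129 = (√(1 + 3 + 3*(2 + 3))*(-⅛*2 + 0))*129 = (√(1 + 3 + 3*5)*(-¼ + 0))*129 = (√(1 + 3 + 15)*(-¼))*129 = (√19*(-¼))*129 = -√19/4*129 = -129*√19/4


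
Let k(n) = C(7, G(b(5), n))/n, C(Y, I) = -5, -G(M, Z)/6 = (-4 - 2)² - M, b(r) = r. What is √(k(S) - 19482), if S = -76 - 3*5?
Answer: I*√161329987/91 ≈ 139.58*I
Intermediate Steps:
G(M, Z) = -216 + 6*M (G(M, Z) = -6*((-4 - 2)² - M) = -6*((-6)² - M) = -6*(36 - M) = -216 + 6*M)
S = -91 (S = -76 - 15 = -91)
k(n) = -5/n
√(k(S) - 19482) = √(-5/(-91) - 19482) = √(-5*(-1/91) - 19482) = √(5/91 - 19482) = √(-1772857/91) = I*√161329987/91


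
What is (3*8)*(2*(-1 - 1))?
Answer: -96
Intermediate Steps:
(3*8)*(2*(-1 - 1)) = 24*(2*(-2)) = 24*(-4) = -96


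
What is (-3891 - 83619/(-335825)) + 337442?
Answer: 5895518326/17675 ≈ 3.3355e+5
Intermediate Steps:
(-3891 - 83619/(-335825)) + 337442 = (-3891 - 83619*(-1/335825)) + 337442 = (-3891 + 4401/17675) + 337442 = -68769024/17675 + 337442 = 5895518326/17675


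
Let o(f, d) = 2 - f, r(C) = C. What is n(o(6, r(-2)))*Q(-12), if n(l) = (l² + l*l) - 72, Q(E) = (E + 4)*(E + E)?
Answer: -7680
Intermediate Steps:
Q(E) = 2*E*(4 + E) (Q(E) = (4 + E)*(2*E) = 2*E*(4 + E))
n(l) = -72 + 2*l² (n(l) = (l² + l²) - 72 = 2*l² - 72 = -72 + 2*l²)
n(o(6, r(-2)))*Q(-12) = (-72 + 2*(2 - 1*6)²)*(2*(-12)*(4 - 12)) = (-72 + 2*(2 - 6)²)*(2*(-12)*(-8)) = (-72 + 2*(-4)²)*192 = (-72 + 2*16)*192 = (-72 + 32)*192 = -40*192 = -7680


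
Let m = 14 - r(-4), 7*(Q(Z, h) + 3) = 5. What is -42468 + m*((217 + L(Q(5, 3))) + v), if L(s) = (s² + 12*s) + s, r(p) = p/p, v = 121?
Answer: -1881226/49 ≈ -38392.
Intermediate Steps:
Q(Z, h) = -16/7 (Q(Z, h) = -3 + (⅐)*5 = -3 + 5/7 = -16/7)
r(p) = 1
L(s) = s² + 13*s
m = 13 (m = 14 - 1*1 = 14 - 1 = 13)
-42468 + m*((217 + L(Q(5, 3))) + v) = -42468 + 13*((217 - 16*(13 - 16/7)/7) + 121) = -42468 + 13*((217 - 16/7*75/7) + 121) = -42468 + 13*((217 - 1200/49) + 121) = -42468 + 13*(9433/49 + 121) = -42468 + 13*(15362/49) = -42468 + 199706/49 = -1881226/49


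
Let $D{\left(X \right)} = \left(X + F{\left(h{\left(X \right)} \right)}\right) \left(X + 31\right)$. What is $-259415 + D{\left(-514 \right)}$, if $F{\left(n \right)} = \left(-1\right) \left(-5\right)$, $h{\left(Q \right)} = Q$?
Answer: $-13568$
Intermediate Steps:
$F{\left(n \right)} = 5$
$D{\left(X \right)} = \left(5 + X\right) \left(31 + X\right)$ ($D{\left(X \right)} = \left(X + 5\right) \left(X + 31\right) = \left(5 + X\right) \left(31 + X\right)$)
$-259415 + D{\left(-514 \right)} = -259415 + \left(155 + \left(-514\right)^{2} + 36 \left(-514\right)\right) = -259415 + \left(155 + 264196 - 18504\right) = -259415 + 245847 = -13568$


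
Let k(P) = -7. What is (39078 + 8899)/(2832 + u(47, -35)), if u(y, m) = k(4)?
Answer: 47977/2825 ≈ 16.983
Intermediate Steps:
u(y, m) = -7
(39078 + 8899)/(2832 + u(47, -35)) = (39078 + 8899)/(2832 - 7) = 47977/2825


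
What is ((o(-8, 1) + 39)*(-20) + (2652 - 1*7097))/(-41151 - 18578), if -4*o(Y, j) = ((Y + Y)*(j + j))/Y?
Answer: 5205/59729 ≈ 0.087144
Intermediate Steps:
o(Y, j) = -j (o(Y, j) = -(Y + Y)*(j + j)/(4*Y) = -(2*Y)*(2*j)/(4*Y) = -4*Y*j/(4*Y) = -j)
((o(-8, 1) + 39)*(-20) + (2652 - 1*7097))/(-41151 - 18578) = ((-1*1 + 39)*(-20) + (2652 - 1*7097))/(-41151 - 18578) = ((-1 + 39)*(-20) + (2652 - 7097))/(-59729) = (38*(-20) - 4445)*(-1/59729) = (-760 - 4445)*(-1/59729) = -5205*(-1/59729) = 5205/59729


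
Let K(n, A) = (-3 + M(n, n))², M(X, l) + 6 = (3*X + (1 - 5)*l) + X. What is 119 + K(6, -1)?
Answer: 200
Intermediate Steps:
M(X, l) = -6 - 4*l + 4*X (M(X, l) = -6 + ((3*X + (1 - 5)*l) + X) = -6 + ((3*X - 4*l) + X) = -6 + ((-4*l + 3*X) + X) = -6 + (-4*l + 4*X) = -6 - 4*l + 4*X)
K(n, A) = 81 (K(n, A) = (-3 + (-6 - 4*n + 4*n))² = (-3 - 6)² = (-9)² = 81)
119 + K(6, -1) = 119 + 81 = 200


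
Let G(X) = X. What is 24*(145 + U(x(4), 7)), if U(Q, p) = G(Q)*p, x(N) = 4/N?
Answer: 3648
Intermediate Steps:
U(Q, p) = Q*p
24*(145 + U(x(4), 7)) = 24*(145 + (4/4)*7) = 24*(145 + (4*(1/4))*7) = 24*(145 + 1*7) = 24*(145 + 7) = 24*152 = 3648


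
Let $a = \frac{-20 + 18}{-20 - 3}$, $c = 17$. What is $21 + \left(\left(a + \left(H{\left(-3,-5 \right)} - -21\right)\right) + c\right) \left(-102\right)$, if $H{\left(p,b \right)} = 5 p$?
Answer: $- \frac{53679}{23} \approx -2333.9$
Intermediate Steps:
$a = \frac{2}{23}$ ($a = - \frac{2}{-23} = \left(-2\right) \left(- \frac{1}{23}\right) = \frac{2}{23} \approx 0.086957$)
$21 + \left(\left(a + \left(H{\left(-3,-5 \right)} - -21\right)\right) + c\right) \left(-102\right) = 21 + \left(\left(\frac{2}{23} + \left(5 \left(-3\right) - -21\right)\right) + 17\right) \left(-102\right) = 21 + \left(\left(\frac{2}{23} + \left(-15 + 21\right)\right) + 17\right) \left(-102\right) = 21 + \left(\left(\frac{2}{23} + 6\right) + 17\right) \left(-102\right) = 21 + \left(\frac{140}{23} + 17\right) \left(-102\right) = 21 + \frac{531}{23} \left(-102\right) = 21 - \frac{54162}{23} = - \frac{53679}{23}$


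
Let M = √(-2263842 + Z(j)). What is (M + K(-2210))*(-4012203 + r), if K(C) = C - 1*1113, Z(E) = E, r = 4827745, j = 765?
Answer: -2710046066 + 2446626*I*√251453 ≈ -2.71e+9 + 1.2269e+9*I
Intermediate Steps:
K(C) = -1113 + C (K(C) = C - 1113 = -1113 + C)
M = 3*I*√251453 (M = √(-2263842 + 765) = √(-2263077) = 3*I*√251453 ≈ 1504.4*I)
(M + K(-2210))*(-4012203 + r) = (3*I*√251453 + (-1113 - 2210))*(-4012203 + 4827745) = (3*I*√251453 - 3323)*815542 = (-3323 + 3*I*√251453)*815542 = -2710046066 + 2446626*I*√251453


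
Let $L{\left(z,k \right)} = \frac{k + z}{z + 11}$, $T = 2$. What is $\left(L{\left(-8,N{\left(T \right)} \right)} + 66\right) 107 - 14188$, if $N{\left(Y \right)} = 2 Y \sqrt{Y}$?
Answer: $- \frac{22234}{3} + \frac{428 \sqrt{2}}{3} \approx -7209.6$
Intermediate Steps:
$N{\left(Y \right)} = 2 Y^{\frac{3}{2}}$
$L{\left(z,k \right)} = \frac{k + z}{11 + z}$
$\left(L{\left(-8,N{\left(T \right)} \right)} + 66\right) 107 - 14188 = \left(\frac{2 \cdot 2^{\frac{3}{2}} - 8}{11 - 8} + 66\right) 107 - 14188 = \left(\frac{2 \cdot 2 \sqrt{2} - 8}{3} + 66\right) 107 - 14188 = \left(\frac{4 \sqrt{2} - 8}{3} + 66\right) 107 - 14188 = \left(\frac{-8 + 4 \sqrt{2}}{3} + 66\right) 107 - 14188 = \left(\left(- \frac{8}{3} + \frac{4 \sqrt{2}}{3}\right) + 66\right) 107 - 14188 = \left(\frac{190}{3} + \frac{4 \sqrt{2}}{3}\right) 107 - 14188 = \left(\frac{20330}{3} + \frac{428 \sqrt{2}}{3}\right) - 14188 = - \frac{22234}{3} + \frac{428 \sqrt{2}}{3}$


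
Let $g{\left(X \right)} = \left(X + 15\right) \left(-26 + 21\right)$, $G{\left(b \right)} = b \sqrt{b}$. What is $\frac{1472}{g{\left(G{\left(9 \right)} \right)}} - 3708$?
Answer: $- \frac{390076}{105} \approx -3715.0$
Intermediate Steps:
$G{\left(b \right)} = b^{\frac{3}{2}}$
$g{\left(X \right)} = -75 - 5 X$ ($g{\left(X \right)} = \left(15 + X\right) \left(-5\right) = -75 - 5 X$)
$\frac{1472}{g{\left(G{\left(9 \right)} \right)}} - 3708 = \frac{1472}{-75 - 5 \cdot 9^{\frac{3}{2}}} - 3708 = \frac{1472}{-75 - 135} - 3708 = \frac{1472}{-210} - 3708 = 1472 \left(- \frac{1}{210}\right) - 3708 = - \frac{736}{105} - 3708 = - \frac{390076}{105}$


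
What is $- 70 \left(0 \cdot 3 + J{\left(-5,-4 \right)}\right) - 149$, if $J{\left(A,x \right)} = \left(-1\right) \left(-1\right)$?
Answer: $-219$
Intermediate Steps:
$J{\left(A,x \right)} = 1$
$- 70 \left(0 \cdot 3 + J{\left(-5,-4 \right)}\right) - 149 = - 70 \left(0 \cdot 3 + 1\right) - 149 = - 70 \left(0 + 1\right) - 149 = \left(-70\right) 1 - 149 = -70 - 149 = -219$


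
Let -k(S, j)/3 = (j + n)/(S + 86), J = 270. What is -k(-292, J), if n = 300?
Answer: -855/103 ≈ -8.3010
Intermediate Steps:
k(S, j) = -3*(300 + j)/(86 + S) (k(S, j) = -3*(j + 300)/(S + 86) = -3*(300 + j)/(86 + S))
-k(-292, J) = -3*(-300 - 1*270)/(86 - 292) = -3*(-300 - 270)/(-206) = -3*(-1)*(-570)/206 = -1*855/103 = -855/103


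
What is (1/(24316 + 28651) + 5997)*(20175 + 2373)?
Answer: 7162216618800/52967 ≈ 1.3522e+8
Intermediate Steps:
(1/(24316 + 28651) + 5997)*(20175 + 2373) = (1/52967 + 5997)*22548 = (317643100/52967)*22548 = 7162216618800/52967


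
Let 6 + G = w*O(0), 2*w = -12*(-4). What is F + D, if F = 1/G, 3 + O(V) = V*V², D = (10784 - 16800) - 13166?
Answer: -1496197/78 ≈ -19182.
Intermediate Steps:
D = -19182 (D = -6016 - 13166 = -19182)
O(V) = -3 + V³ (O(V) = -3 + V*V² = -3 + V³)
w = 24 (w = (-12*(-4))/2 = (½)*48 = 24)
G = -78 (G = -6 + 24*(-3 + 0³) = -6 + 24*(-3 + 0) = -6 + 24*(-3) = -6 - 72 = -78)
F = -1/78 (F = 1/(-78) = -1/78 ≈ -0.012821)
F + D = -1/78 - 19182 = -1496197/78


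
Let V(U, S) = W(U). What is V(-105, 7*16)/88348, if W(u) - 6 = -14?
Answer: -2/22087 ≈ -9.0551e-5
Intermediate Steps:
W(u) = -8 (W(u) = 6 - 14 = -8)
V(U, S) = -8
V(-105, 7*16)/88348 = -8/88348 = -8*1/88348 = -2/22087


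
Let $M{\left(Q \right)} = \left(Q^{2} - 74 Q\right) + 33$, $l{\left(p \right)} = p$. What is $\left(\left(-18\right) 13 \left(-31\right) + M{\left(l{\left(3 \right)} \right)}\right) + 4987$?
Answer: $12061$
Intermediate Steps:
$M{\left(Q \right)} = 33 + Q^{2} - 74 Q$
$\left(\left(-18\right) 13 \left(-31\right) + M{\left(l{\left(3 \right)} \right)}\right) + 4987 = \left(\left(-18\right) 13 \left(-31\right) + \left(33 + 3^{2} - 222\right)\right) + 4987 = \left(\left(-234\right) \left(-31\right) + \left(33 + 9 - 222\right)\right) + 4987 = \left(7254 - 180\right) + 4987 = 7074 + 4987 = 12061$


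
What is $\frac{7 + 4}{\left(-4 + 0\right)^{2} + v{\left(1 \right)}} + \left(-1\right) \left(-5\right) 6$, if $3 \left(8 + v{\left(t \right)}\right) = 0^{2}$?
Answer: $\frac{251}{8} \approx 31.375$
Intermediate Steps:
$v{\left(t \right)} = -8$ ($v{\left(t \right)} = -8 + \frac{0^{2}}{3} = -8 + \frac{1}{3} \cdot 0 = -8 + 0 = -8$)
$\frac{7 + 4}{\left(-4 + 0\right)^{2} + v{\left(1 \right)}} + \left(-1\right) \left(-5\right) 6 = \frac{7 + 4}{\left(-4 + 0\right)^{2} - 8} + \left(-1\right) \left(-5\right) 6 = \frac{11}{\left(-4\right)^{2} - 8} + 5 \cdot 6 = \frac{11}{16 - 8} + 30 = \frac{11}{8} + 30 = \frac{251}{8}$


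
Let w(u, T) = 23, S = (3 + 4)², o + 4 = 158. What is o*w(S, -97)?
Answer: 3542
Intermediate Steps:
o = 154 (o = -4 + 158 = 154)
S = 49 (S = 7² = 49)
o*w(S, -97) = 154*23 = 3542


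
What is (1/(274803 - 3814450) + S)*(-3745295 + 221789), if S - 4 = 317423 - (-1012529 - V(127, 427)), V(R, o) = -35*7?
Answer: -16584112299773688096/3539647 ≈ -4.6852e+12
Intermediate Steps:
V(R, o) = -245
S = 1329711 (S = 4 + (317423 - (-1012529 - 1*(-245))) = 4 + (317423 - (-1012529 + 245)) = 4 + (317423 - 1*(-1012284)) = 4 + (317423 + 1012284) = 4 + 1329707 = 1329711)
(1/(274803 - 3814450) + S)*(-3745295 + 221789) = (1/(274803 - 3814450) + 1329711)*(-3745295 + 221789) = (1/(-3539647) + 1329711)*(-3523506) = (-1/3539647 + 1329711)*(-3523506) = (4706707552016/3539647)*(-3523506) = -16584112299773688096/3539647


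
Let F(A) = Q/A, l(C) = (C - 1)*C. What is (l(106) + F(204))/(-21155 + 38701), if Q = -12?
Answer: 189209/298282 ≈ 0.63433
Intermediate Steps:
l(C) = C*(-1 + C) (l(C) = (-1 + C)*C = C*(-1 + C))
F(A) = -12/A
(l(106) + F(204))/(-21155 + 38701) = (106*(-1 + 106) - 12/204)/(-21155 + 38701) = (106*105 - 12*1/204)/17546 = (11130 - 1/17)*(1/17546) = (189209/17)*(1/17546) = 189209/298282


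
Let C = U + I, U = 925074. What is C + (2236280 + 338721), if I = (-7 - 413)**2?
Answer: 3676475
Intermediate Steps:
I = 176400 (I = (-420)**2 = 176400)
C = 1101474 (C = 925074 + 176400 = 1101474)
C + (2236280 + 338721) = 1101474 + (2236280 + 338721) = 1101474 + 2575001 = 3676475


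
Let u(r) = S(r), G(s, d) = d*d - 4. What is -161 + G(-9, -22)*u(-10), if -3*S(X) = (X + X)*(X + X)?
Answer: -64161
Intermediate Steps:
S(X) = -4*X²/3 (S(X) = -(X + X)*(X + X)/3 = -2*X*2*X/3 = -4*X²/3)
G(s, d) = -4 + d² (G(s, d) = d² - 4 = -4 + d²)
u(r) = -4*r²/3
-161 + G(-9, -22)*u(-10) = -161 + (-4 + (-22)²)*(-4/3*(-10)²) = -161 + (-4 + 484)*(-4/3*100) = -161 + 480*(-400/3) = -161 - 64000 = -64161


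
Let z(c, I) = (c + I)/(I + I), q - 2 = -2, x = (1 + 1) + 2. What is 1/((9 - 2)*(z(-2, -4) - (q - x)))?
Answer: 4/133 ≈ 0.030075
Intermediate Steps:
x = 4 (x = 2 + 2 = 4)
q = 0 (q = 2 - 2 = 0)
z(c, I) = (I + c)/(2*I) (z(c, I) = (I + c)/((2*I)) = (I + c)*(1/(2*I)) = (I + c)/(2*I))
1/((9 - 2)*(z(-2, -4) - (q - x))) = 1/((9 - 2)*((½)*(-4 - 2)/(-4) - (0 - 1*4))) = 1/(7*((½)*(-¼)*(-6) - (0 - 4))) = 1/(7*(¾ - 1*(-4))) = 1/(7*(¾ + 4)) = 1/(7*(19/4)) = 1/(133/4) = 4/133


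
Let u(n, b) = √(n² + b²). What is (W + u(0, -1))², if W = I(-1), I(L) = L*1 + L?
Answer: 1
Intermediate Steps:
u(n, b) = √(b² + n²)
I(L) = 2*L (I(L) = L + L = 2*L)
W = -2 (W = 2*(-1) = -2)
(W + u(0, -1))² = (-2 + √((-1)² + 0²))² = (-2 + √(1 + 0))² = (-2 + √1)² = (-2 + 1)² = (-1)² = 1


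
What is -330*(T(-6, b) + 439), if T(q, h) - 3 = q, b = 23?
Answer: -143880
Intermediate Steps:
T(q, h) = 3 + q
-330*(T(-6, b) + 439) = -330*((3 - 6) + 439) = -330*(-3 + 439) = -330*436 = -143880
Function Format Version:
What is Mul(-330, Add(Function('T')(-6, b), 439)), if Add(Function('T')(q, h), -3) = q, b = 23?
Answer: -143880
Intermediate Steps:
Function('T')(q, h) = Add(3, q)
Mul(-330, Add(Function('T')(-6, b), 439)) = Mul(-330, Add(Add(3, -6), 439)) = Mul(-330, Add(-3, 439)) = Mul(-330, 436) = -143880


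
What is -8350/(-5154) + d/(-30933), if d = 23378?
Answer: 22966723/26571447 ≈ 0.86434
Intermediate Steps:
-8350/(-5154) + d/(-30933) = -8350/(-5154) + 23378/(-30933) = -8350*(-1/5154) + 23378*(-1/30933) = 4175/2577 - 23378/30933 = 22966723/26571447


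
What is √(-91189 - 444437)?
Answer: 3*I*√59514 ≈ 731.87*I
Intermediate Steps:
√(-91189 - 444437) = √(-535626) = 3*I*√59514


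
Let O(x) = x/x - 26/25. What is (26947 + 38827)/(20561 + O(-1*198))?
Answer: 822175/257012 ≈ 3.1990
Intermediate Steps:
O(x) = -1/25 (O(x) = 1 - 26*1/25 = 1 - 26/25 = -1/25)
(26947 + 38827)/(20561 + O(-1*198)) = (26947 + 38827)/(20561 - 1/25) = 65774/(514024/25) = 65774*(25/514024) = 822175/257012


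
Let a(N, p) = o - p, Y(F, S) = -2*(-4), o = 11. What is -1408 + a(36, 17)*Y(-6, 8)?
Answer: -1456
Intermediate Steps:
Y(F, S) = 8
a(N, p) = 11 - p
-1408 + a(36, 17)*Y(-6, 8) = -1408 + (11 - 1*17)*8 = -1408 + (11 - 17)*8 = -1408 - 6*8 = -1408 - 48 = -1456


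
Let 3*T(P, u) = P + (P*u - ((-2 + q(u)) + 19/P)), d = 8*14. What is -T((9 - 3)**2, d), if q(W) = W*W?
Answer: 305083/108 ≈ 2824.8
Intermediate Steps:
q(W) = W**2
d = 112
T(P, u) = 2/3 - 19/(3*P) - u**2/3 + P/3 + P*u/3 (T(P, u) = (P + (P*u - ((-2 + u**2) + 19/P)))/3 = (P + (P*u - (-2 + u**2 + 19/P)))/3 = (P + (P*u + (2 - u**2 - 19/P)))/3 = (P + (2 - u**2 - 19/P + P*u))/3 = (2 + P - u**2 - 19/P + P*u)/3 = 2/3 - 19/(3*P) - u**2/3 + P/3 + P*u/3)
-T((9 - 3)**2, d) = -(-19 + (9 - 3)**2*(2 + (9 - 3)**2 - 1*112**2 + (9 - 3)**2*112))/(3*((9 - 3)**2)) = -(-19 + 6**2*(2 + 6**2 - 1*12544 + 6**2*112))/(3*(6**2)) = -(-19 + 36*(2 + 36 - 12544 + 36*112))/(3*36) = -(-19 + 36*(2 + 36 - 12544 + 4032))/(3*36) = -(-19 + 36*(-8474))/(3*36) = -(-19 - 305064)/(3*36) = -(-305083)/(3*36) = -1*(-305083/108) = 305083/108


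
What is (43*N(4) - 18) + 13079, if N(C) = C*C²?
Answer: 15813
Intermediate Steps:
N(C) = C³
(43*N(4) - 18) + 13079 = (43*4³ - 18) + 13079 = (43*64 - 18) + 13079 = (2752 - 18) + 13079 = 2734 + 13079 = 15813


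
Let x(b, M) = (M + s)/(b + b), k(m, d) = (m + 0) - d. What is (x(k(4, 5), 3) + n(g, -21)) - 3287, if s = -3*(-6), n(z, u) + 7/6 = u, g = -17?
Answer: -9959/3 ≈ -3319.7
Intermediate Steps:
n(z, u) = -7/6 + u
k(m, d) = m - d
s = 18
x(b, M) = (18 + M)/(2*b) (x(b, M) = (M + 18)/(b + b) = (18 + M)/((2*b)) = (18 + M)*(1/(2*b)) = (18 + M)/(2*b))
(x(k(4, 5), 3) + n(g, -21)) - 3287 = ((18 + 3)/(2*(4 - 1*5)) + (-7/6 - 21)) - 3287 = ((½)*21/(4 - 5) - 133/6) - 3287 = ((½)*21/(-1) - 133/6) - 3287 = ((½)*(-1)*21 - 133/6) - 3287 = (-21/2 - 133/6) - 3287 = -98/3 - 3287 = -9959/3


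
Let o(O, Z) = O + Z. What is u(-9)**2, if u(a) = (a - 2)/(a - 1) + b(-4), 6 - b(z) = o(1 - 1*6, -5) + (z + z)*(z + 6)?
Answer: 109561/100 ≈ 1095.6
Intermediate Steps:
b(z) = 16 - 2*z*(6 + z) (b(z) = 6 - (((1 - 1*6) - 5) + (z + z)*(z + 6)) = 6 - (((1 - 6) - 5) + (2*z)*(6 + z)) = 6 - ((-5 - 5) + 2*z*(6 + z)) = 6 - (-10 + 2*z*(6 + z)) = 6 + (10 - 2*z*(6 + z)) = 16 - 2*z*(6 + z))
u(a) = 32 + (-2 + a)/(-1 + a) (u(a) = (a - 2)/(a - 1) + (16 - 12*(-4) - 2*(-4)**2) = (-2 + a)/(-1 + a) + (16 + 48 - 2*16) = (-2 + a)/(-1 + a) + (16 + 48 - 32) = (-2 + a)/(-1 + a) + 32 = 32 + (-2 + a)/(-1 + a))
u(-9)**2 = ((-34 + 33*(-9))/(-1 - 9))**2 = ((-34 - 297)/(-10))**2 = (-1/10*(-331))**2 = (331/10)**2 = 109561/100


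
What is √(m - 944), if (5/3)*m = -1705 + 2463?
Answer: I*√12230/5 ≈ 22.118*I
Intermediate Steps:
m = 2274/5 (m = 3*(-1705 + 2463)/5 = (⅗)*758 = 2274/5 ≈ 454.80)
√(m - 944) = √(2274/5 - 944) = √(-2446/5) = I*√12230/5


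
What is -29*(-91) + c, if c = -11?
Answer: 2628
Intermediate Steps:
-29*(-91) + c = -29*(-91) - 11 = 2639 - 11 = 2628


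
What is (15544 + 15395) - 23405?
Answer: 7534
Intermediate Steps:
(15544 + 15395) - 23405 = 30939 - 23405 = 7534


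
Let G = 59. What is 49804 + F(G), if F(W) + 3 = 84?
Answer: 49885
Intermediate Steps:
F(W) = 81 (F(W) = -3 + 84 = 81)
49804 + F(G) = 49804 + 81 = 49885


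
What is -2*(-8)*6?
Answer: 96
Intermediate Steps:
-2*(-8)*6 = 16*6 = 96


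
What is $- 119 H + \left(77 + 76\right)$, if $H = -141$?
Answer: $16932$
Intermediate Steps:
$- 119 H + \left(77 + 76\right) = \left(-119\right) \left(-141\right) + \left(77 + 76\right) = 16779 + 153 = 16932$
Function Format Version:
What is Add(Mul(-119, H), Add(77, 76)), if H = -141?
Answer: 16932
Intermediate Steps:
Add(Mul(-119, H), Add(77, 76)) = Add(Mul(-119, -141), Add(77, 76)) = Add(16779, 153) = 16932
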